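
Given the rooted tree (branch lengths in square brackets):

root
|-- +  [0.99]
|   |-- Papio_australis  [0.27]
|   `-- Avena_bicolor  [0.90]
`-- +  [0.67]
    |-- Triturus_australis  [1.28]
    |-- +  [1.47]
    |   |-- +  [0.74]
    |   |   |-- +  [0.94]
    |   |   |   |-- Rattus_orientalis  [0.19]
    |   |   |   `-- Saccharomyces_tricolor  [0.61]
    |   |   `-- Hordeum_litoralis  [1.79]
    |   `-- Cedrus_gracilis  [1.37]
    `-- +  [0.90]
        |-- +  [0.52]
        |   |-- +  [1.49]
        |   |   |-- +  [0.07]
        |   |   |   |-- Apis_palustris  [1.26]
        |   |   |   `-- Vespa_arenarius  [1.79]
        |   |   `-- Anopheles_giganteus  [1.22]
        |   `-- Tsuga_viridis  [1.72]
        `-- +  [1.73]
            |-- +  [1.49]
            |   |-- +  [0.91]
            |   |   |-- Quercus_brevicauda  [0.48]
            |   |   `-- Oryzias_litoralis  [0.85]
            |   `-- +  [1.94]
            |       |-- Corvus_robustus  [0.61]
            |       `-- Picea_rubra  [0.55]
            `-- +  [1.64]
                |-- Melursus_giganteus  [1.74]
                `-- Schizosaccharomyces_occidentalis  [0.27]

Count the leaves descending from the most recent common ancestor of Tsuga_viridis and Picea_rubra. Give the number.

10

The MRCA of Tsuga_viridis and Picea_rubra is the node subtending ((((Apis_palustris,Vespa_arenarius),Anopheles_giganteus),Tsuga_viridis),(((Quercus_brevicauda,Oryzias_litoralis),(Corvus_robustus,Picea_rubra)),(Melursus_giganteus,Schizosaccharomyces_occidentalis))).
That clade contains 10 terminal taxa: Anopheles_giganteus, Apis_palustris, Corvus_robustus, Melursus_giganteus, Oryzias_litoralis, Picea_rubra, Quercus_brevicauda, Schizosaccharomyces_occidentalis, Tsuga_viridis, Vespa_arenarius.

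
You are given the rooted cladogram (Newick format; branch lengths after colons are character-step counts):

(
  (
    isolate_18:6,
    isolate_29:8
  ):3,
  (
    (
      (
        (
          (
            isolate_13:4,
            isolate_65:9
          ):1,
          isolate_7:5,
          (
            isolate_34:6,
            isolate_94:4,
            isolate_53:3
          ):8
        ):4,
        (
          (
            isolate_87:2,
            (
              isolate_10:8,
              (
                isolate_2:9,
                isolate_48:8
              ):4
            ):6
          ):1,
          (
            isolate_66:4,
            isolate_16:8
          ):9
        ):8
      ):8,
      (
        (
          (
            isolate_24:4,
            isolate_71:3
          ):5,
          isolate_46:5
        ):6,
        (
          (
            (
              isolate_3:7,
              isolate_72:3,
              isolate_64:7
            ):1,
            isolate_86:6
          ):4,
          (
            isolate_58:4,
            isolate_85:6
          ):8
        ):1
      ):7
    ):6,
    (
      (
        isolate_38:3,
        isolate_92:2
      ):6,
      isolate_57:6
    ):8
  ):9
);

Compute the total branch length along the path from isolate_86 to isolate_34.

44

The path runs isolate_86 → … → MRCA → … → isolate_34; the MRCA is the node subtending ((((isolate_13,isolate_65),isolate_7,(isolate_34,isolate_94,isolate_53)),((isolate_87,(isolate_10,(isolate_2,isolate_48))),(isolate_66,isolate_16))),(((isolate_24,isolate_71),isolate_46),(((isolate_3,isolate_72,isolate_64),isolate_86),(isolate_58,isolate_85)))).
Branch lengths along that path: 6 + 4 + 1 + 7 + 8 + 4 + 8 + 6 = 44.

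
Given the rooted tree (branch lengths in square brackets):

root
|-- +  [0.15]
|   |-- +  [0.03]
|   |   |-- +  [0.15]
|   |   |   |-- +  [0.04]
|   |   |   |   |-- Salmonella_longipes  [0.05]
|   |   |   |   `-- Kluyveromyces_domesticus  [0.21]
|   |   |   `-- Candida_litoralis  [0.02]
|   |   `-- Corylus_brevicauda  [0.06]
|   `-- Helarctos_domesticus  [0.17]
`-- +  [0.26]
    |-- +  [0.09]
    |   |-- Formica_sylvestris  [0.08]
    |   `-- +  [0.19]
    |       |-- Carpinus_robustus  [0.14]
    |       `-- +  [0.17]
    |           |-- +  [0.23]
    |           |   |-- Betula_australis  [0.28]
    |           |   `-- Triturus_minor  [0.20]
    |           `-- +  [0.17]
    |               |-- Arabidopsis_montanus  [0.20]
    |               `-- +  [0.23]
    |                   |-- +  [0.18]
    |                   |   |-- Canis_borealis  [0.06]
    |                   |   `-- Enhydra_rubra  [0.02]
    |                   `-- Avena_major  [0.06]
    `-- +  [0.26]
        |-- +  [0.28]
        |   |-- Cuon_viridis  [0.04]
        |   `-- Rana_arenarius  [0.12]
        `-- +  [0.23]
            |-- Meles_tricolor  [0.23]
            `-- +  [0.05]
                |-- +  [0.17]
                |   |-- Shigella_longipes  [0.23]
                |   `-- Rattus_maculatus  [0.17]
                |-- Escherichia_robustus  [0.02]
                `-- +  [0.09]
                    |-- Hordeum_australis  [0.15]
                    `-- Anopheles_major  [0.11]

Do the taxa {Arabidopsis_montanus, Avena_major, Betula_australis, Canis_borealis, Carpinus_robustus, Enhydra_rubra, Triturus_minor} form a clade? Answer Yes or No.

The most recent common ancestor of these taxa subtends (Carpinus_robustus,((Betula_australis,Triturus_minor),(Arabidopsis_montanus,((Canis_borealis,Enhydra_rubra),Avena_major)))).
That clade has exactly 7 tips — every listed taxon and nothing else — so the group is monophyletic.

Yes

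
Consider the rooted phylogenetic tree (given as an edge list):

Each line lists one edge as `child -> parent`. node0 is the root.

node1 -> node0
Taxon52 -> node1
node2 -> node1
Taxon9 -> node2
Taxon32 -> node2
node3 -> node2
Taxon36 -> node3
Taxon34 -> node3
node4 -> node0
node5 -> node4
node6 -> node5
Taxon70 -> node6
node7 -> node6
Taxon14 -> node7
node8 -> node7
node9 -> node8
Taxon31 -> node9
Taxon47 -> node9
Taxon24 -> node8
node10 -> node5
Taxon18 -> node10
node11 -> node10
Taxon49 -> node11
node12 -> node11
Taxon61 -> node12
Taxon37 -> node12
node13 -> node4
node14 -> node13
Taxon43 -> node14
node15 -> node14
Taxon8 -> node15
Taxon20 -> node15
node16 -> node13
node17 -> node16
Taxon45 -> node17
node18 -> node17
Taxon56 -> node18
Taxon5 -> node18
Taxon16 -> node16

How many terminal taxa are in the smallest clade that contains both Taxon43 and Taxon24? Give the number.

16

The MRCA of Taxon43 and Taxon24 is the node subtending (((Taxon70,(Taxon14,((Taxon31,Taxon47),Taxon24))),(Taxon18,(Taxon49,(Taxon61,Taxon37)))),((Taxon43,(Taxon8,Taxon20)),((Taxon45,(Taxon56,Taxon5)),Taxon16))).
That clade contains 16 terminal taxa: Taxon14, Taxon16, Taxon18, Taxon20, Taxon24, Taxon31, Taxon37, Taxon43, Taxon45, Taxon47, Taxon49, Taxon5, Taxon56, Taxon61, Taxon70, Taxon8.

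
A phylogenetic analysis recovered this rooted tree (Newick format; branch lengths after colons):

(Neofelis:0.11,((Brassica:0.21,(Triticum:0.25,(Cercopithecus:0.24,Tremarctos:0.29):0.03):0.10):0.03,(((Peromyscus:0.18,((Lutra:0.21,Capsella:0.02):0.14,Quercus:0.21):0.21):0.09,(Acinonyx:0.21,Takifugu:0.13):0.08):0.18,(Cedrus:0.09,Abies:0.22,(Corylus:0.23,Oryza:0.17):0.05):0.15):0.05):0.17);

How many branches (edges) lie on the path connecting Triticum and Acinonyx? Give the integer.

7

The MRCA of Triticum and Acinonyx is the node subtending ((Brassica,(Triticum,(Cercopithecus,Tremarctos))),(((Peromyscus,((Lutra,Capsella),Quercus)),(Acinonyx,Takifugu)),(Cedrus,Abies,(Corylus,Oryza)))).
From Triticum up to that node: 3 branches. From Acinonyx up to the same node: 4 branches. Total: 3 + 4 = 7.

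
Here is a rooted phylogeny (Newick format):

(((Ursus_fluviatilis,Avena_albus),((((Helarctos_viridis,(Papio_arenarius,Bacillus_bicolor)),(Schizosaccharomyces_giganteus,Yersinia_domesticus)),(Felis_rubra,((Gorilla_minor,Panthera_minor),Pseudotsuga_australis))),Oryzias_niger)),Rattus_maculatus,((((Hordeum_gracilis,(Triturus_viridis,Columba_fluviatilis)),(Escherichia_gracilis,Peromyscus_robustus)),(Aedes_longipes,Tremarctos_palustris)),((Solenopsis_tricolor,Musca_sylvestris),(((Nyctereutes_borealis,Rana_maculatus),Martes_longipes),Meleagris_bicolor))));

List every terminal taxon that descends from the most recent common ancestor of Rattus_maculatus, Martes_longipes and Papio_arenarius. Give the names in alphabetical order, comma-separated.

Aedes_longipes, Avena_albus, Bacillus_bicolor, Columba_fluviatilis, Escherichia_gracilis, Felis_rubra, Gorilla_minor, Helarctos_viridis, Hordeum_gracilis, Martes_longipes, Meleagris_bicolor, Musca_sylvestris, Nyctereutes_borealis, Oryzias_niger, Panthera_minor, Papio_arenarius, Peromyscus_robustus, Pseudotsuga_australis, Rana_maculatus, Rattus_maculatus, Schizosaccharomyces_giganteus, Solenopsis_tricolor, Tremarctos_palustris, Triturus_viridis, Ursus_fluviatilis, Yersinia_domesticus

Tracing Rattus_maculatus: it attaches directly to the root.
Tracing Martes_longipes: it sits inside ((Nyctereutes_borealis,Rana_maculatus),Martes_longipes).
Tracing Papio_arenarius: it sits inside (Papio_arenarius,Bacillus_bicolor).
The smallest clade enclosing all 3 is the whole tree (their MRCA is the root), so the answer is all 26 tips in alphabetical order.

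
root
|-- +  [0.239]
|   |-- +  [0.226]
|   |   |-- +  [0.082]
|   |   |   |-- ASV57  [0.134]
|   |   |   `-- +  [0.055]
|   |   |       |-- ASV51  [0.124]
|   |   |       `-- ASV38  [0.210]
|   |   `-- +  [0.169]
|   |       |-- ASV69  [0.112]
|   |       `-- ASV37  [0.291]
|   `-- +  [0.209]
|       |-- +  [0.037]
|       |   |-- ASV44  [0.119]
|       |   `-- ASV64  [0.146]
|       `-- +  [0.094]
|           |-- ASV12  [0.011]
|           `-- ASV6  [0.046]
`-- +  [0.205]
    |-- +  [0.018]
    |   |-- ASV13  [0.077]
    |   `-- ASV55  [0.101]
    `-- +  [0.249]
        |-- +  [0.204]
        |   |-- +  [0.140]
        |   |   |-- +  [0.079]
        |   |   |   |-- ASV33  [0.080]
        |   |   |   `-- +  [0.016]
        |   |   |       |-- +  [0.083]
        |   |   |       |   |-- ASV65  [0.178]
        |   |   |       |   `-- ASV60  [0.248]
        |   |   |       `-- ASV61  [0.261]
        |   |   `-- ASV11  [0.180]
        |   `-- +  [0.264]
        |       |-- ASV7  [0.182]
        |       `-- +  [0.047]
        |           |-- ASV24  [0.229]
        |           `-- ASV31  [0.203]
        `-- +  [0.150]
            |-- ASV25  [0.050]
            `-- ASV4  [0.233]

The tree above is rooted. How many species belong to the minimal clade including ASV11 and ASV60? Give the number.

5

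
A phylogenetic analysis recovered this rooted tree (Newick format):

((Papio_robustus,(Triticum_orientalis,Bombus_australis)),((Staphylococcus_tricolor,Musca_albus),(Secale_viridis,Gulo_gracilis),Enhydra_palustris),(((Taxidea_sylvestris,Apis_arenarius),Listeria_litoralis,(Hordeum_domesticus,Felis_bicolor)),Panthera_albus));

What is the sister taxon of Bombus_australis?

Bombus_australis attaches to the tree at the node subtending (Triticum_orientalis,Bombus_australis).
The other lineage descending from that same node — the sister group — is the single tip Triticum_orientalis.

Triticum_orientalis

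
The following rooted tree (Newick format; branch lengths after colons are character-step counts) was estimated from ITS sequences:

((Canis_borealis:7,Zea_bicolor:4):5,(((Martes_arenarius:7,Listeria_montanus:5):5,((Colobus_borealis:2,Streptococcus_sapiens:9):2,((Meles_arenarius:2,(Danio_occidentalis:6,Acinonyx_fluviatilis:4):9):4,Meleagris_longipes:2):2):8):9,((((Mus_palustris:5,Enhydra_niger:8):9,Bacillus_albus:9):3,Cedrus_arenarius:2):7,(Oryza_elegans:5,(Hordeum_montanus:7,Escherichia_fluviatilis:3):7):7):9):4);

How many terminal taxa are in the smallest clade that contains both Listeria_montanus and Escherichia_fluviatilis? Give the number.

15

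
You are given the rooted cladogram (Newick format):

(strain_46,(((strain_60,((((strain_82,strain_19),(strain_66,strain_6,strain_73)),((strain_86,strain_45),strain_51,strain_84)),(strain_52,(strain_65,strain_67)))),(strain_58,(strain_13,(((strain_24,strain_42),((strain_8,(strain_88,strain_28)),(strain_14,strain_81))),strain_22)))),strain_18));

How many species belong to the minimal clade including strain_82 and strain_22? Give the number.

The MRCA of strain_82 and strain_22 is the node subtending ((strain_60,((((strain_82,strain_19),(strain_66,strain_6,strain_73)),((strain_86,strain_45),strain_51,strain_84)),(strain_52,(strain_65,strain_67)))),(strain_58,(strain_13,(((strain_24,strain_42),((strain_8,(strain_88,strain_28)),(strain_14,strain_81))),strain_22)))).
That clade contains 23 terminal taxa: strain_13, strain_14, strain_19, strain_22, strain_24, strain_28, strain_42, strain_45, strain_51, strain_52, strain_58, strain_6, strain_60, strain_65, strain_66, strain_67, strain_73, strain_8, strain_81, strain_82, strain_84, strain_86, strain_88.

23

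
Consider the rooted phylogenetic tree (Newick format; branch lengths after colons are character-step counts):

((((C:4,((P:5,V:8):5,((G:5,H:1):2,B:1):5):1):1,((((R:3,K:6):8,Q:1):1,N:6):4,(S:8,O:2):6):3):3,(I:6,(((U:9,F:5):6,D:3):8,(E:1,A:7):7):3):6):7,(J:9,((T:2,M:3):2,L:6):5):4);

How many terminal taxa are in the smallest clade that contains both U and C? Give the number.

The MRCA of U and C is the node subtending (((C,((P,V),((G,H),B))),((((R,K),Q),N),(S,O))),(I,(((U,F),D),(E,A)))).
That clade contains 18 terminal taxa: A, B, C, D, E, F, G, H, I, K, N, O, P, Q, R, S, U, V.

18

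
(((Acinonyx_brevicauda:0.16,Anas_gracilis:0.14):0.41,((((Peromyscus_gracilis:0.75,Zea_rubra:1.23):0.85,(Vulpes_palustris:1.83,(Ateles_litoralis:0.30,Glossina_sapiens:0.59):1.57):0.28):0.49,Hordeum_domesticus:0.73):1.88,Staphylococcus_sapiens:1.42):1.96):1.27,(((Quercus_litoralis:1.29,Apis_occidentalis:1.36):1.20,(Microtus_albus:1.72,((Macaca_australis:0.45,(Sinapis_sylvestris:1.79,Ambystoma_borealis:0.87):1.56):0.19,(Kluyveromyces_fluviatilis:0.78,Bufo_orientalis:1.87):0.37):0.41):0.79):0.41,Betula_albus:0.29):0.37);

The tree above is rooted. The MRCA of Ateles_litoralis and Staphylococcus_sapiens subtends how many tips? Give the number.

7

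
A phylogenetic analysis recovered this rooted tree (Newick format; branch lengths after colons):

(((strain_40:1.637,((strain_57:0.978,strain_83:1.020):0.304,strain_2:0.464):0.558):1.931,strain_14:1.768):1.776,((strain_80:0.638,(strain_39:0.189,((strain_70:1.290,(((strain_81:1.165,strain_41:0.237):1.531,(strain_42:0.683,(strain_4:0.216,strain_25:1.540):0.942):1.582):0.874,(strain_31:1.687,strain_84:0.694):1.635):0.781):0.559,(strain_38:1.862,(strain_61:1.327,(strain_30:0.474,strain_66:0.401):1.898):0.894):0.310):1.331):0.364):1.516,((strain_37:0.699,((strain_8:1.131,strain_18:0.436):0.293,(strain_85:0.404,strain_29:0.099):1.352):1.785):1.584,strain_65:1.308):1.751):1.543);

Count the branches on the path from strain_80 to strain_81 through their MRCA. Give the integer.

The MRCA of strain_80 and strain_81 is the node subtending (strain_80,(strain_39,((strain_70,(((strain_81,strain_41),(strain_42,(strain_4,strain_25))),(strain_31,strain_84))),(strain_38,(strain_61,(strain_30,strain_66)))))).
From strain_80 up to that node: 1 branch. From strain_81 up to the same node: 7 branches. Total: 1 + 7 = 8.

8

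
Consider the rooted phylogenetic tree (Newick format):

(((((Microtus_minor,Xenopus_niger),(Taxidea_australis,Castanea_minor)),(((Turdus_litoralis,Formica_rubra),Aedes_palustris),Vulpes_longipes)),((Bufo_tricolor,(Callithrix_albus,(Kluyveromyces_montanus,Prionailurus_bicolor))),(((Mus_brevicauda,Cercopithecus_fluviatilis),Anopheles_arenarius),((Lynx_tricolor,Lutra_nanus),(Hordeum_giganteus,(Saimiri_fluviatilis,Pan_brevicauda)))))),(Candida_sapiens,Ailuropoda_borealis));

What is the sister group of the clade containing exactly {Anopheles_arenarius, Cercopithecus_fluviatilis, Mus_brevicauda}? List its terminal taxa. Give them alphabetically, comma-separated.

The clade containing exactly {Anopheles_arenarius, Cercopithecus_fluviatilis, Mus_brevicauda} attaches to the tree at the node subtending (((Mus_brevicauda,Cercopithecus_fluviatilis),Anopheles_arenarius),((Lynx_tricolor,Lutra_nanus),(Hordeum_giganteus,(Saimiri_fluviatilis,Pan_brevicauda)))).
The other lineage descending from that same node — the sister group — is ((Lynx_tricolor,Lutra_nanus),(Hordeum_giganteus,(Saimiri_fluviatilis,Pan_brevicauda))); its 5 tips in alphabetical order are the answer.

Hordeum_giganteus, Lutra_nanus, Lynx_tricolor, Pan_brevicauda, Saimiri_fluviatilis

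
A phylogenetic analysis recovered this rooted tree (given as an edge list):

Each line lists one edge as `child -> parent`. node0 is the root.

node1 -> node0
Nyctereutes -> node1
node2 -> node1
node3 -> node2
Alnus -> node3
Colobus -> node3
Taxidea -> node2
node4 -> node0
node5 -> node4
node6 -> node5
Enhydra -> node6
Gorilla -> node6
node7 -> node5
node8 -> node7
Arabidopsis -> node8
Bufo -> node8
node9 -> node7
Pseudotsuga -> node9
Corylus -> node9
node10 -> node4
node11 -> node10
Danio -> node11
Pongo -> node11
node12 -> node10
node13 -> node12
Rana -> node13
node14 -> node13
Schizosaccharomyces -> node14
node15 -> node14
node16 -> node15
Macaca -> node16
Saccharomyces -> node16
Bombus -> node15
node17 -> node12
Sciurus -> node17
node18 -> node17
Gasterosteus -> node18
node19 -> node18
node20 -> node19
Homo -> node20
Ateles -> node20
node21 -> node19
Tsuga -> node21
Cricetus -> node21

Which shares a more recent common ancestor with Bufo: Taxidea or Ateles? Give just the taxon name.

The MRCA of Bufo and Ateles subtends (((Enhydra,Gorilla),((Arabidopsis,Bufo),(Pseudotsuga,Corylus))),((Danio,Pongo),((Rana,(Schizosaccharomyces,((Macaca,Saccharomyces),Bombus))),(Sciurus,(Gasterosteus,((Homo,Ateles),(Tsuga,Cricetus))))))) (19 taxa).
The MRCA of Bufo and Taxidea is the root, subtending the entire tree (23 taxa).
The first is nested inside the second, so Bufo shares a more recent common ancestor with Ateles.

Ateles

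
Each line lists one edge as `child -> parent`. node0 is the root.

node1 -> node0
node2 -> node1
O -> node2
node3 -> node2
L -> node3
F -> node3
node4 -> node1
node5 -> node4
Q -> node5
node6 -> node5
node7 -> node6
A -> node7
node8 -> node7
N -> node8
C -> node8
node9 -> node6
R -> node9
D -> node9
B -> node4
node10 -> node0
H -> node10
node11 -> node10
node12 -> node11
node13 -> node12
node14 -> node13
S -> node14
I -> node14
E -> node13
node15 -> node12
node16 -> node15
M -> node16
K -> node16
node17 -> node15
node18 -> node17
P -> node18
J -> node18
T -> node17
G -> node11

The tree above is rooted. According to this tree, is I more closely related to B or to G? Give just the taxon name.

The MRCA of I and G subtends ((((S,I),E),((M,K),((P,J),T))),G) (9 taxa).
The MRCA of I and B is the root, subtending the entire tree (20 taxa).
The first is nested inside the second, so I shares a more recent common ancestor with G.

G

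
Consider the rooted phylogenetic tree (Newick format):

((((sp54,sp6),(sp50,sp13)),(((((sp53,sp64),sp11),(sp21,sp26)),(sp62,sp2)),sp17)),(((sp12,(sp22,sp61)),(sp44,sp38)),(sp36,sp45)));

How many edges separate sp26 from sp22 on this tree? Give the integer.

The MRCA of sp26 and sp22 is the root of the tree.
From sp26 up to that node: 6 branches. From sp22 up to the same node: 5 branches. Total: 6 + 5 = 11.

11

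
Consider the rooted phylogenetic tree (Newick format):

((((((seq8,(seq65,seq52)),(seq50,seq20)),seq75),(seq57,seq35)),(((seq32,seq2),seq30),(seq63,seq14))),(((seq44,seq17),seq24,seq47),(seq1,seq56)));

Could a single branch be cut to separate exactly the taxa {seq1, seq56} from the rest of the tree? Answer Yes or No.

The most recent common ancestor of these taxa subtends (seq1,seq56).
That clade has exactly 2 tips — every listed taxon and nothing else — so the group is monophyletic.

Yes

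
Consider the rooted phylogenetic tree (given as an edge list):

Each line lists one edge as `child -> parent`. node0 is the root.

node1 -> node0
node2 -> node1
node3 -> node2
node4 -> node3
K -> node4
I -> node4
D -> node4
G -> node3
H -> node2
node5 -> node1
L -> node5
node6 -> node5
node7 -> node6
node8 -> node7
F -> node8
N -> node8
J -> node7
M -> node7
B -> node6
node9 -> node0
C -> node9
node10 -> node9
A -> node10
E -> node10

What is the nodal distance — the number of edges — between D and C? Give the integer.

7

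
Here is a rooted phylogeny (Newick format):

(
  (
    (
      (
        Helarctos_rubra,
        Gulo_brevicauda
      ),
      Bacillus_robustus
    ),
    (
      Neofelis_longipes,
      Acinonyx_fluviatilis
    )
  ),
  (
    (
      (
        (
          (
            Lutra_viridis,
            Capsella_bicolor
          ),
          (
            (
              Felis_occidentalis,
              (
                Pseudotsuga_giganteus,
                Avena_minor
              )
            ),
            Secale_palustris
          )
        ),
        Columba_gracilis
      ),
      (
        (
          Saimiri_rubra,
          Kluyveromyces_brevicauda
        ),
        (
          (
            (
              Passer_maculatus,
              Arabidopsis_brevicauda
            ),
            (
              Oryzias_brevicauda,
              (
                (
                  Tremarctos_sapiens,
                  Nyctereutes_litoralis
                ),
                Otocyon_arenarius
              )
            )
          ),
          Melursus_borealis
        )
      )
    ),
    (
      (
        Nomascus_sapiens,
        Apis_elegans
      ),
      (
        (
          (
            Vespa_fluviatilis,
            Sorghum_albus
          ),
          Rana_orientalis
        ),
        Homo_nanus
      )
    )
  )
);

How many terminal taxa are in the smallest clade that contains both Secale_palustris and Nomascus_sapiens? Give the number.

22

The MRCA of Secale_palustris and Nomascus_sapiens is the node subtending (((((Lutra_viridis,Capsella_bicolor),((Felis_occidentalis,(Pseudotsuga_giganteus,Avena_minor)),Secale_palustris)),Columba_gracilis),((Saimiri_rubra,Kluyveromyces_brevicauda),(((Passer_maculatus,Arabidopsis_brevicauda),(Oryzias_brevicauda,((Tremarctos_sapiens,Nyctereutes_litoralis),Otocyon_arenarius))),Melursus_borealis))),((Nomascus_sapiens,Apis_elegans),(((Vespa_fluviatilis,Sorghum_albus),Rana_orientalis),Homo_nanus))).
That clade contains 22 terminal taxa: Apis_elegans, Arabidopsis_brevicauda, Avena_minor, Capsella_bicolor, Columba_gracilis, Felis_occidentalis, Homo_nanus, Kluyveromyces_brevicauda, Lutra_viridis, Melursus_borealis, Nomascus_sapiens, Nyctereutes_litoralis, Oryzias_brevicauda, Otocyon_arenarius, Passer_maculatus, Pseudotsuga_giganteus, Rana_orientalis, Saimiri_rubra, Secale_palustris, Sorghum_albus, Tremarctos_sapiens, Vespa_fluviatilis.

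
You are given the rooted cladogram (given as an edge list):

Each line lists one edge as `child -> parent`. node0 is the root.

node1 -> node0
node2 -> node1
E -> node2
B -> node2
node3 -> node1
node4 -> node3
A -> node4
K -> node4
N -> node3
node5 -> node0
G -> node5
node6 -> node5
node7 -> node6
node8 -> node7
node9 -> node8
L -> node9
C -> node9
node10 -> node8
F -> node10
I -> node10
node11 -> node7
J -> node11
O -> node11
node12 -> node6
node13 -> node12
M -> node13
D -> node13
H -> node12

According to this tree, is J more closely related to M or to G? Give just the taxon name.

M

The MRCA of J and M subtends ((((L,C),(F,I)),(J,O)),((M,D),H)) (9 taxa).
The MRCA of J and G subtends (G,((((L,C),(F,I)),(J,O)),((M,D),H))) (10 taxa).
The first is nested inside the second, so J shares a more recent common ancestor with M.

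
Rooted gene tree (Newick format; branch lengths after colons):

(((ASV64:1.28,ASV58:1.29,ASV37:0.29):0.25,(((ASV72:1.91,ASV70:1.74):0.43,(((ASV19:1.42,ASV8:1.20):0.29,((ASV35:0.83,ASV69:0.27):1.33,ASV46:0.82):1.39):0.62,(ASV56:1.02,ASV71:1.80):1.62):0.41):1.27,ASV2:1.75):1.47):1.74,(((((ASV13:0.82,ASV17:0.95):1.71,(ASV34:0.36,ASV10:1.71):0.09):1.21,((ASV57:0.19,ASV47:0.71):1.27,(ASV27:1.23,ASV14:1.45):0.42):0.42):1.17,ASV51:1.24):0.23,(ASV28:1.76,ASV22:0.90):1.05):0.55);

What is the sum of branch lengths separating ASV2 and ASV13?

10.65

The path runs ASV2 → … → MRCA → … → ASV13; the MRCA is the root of the tree.
Branch lengths along that path: 1.75 + 1.47 + 1.74 + 0.55 + 0.23 + 1.17 + 1.21 + 1.71 + 0.82 = 10.65.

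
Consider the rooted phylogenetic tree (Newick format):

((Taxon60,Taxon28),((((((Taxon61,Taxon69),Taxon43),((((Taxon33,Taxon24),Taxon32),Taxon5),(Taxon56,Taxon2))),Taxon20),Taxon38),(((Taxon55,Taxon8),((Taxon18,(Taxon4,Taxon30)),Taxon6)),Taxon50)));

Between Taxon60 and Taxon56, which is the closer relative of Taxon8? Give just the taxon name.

The MRCA of Taxon8 and Taxon56 subtends ((((((Taxon61,Taxon69),Taxon43),((((Taxon33,Taxon24),Taxon32),Taxon5),(Taxon56,Taxon2))),Taxon20),Taxon38),(((Taxon55,Taxon8),((Taxon18,(Taxon4,Taxon30)),Taxon6)),Taxon50)) (18 taxa).
The MRCA of Taxon8 and Taxon60 is the root, subtending the entire tree (20 taxa).
The first is nested inside the second, so Taxon8 shares a more recent common ancestor with Taxon56.

Taxon56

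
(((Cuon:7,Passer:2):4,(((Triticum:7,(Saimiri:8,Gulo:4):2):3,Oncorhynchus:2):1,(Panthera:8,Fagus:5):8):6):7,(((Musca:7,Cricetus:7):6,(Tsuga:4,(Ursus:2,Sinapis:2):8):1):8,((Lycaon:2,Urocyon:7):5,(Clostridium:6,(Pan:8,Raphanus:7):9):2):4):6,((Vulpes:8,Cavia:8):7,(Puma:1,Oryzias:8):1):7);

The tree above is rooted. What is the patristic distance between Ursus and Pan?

The path runs Ursus → … → MRCA → … → Pan; the MRCA is the node subtending (((Musca,Cricetus),(Tsuga,(Ursus,Sinapis))),((Lycaon,Urocyon),(Clostridium,(Pan,Raphanus)))).
Branch lengths along that path: 2 + 8 + 1 + 8 + 4 + 2 + 9 + 8 = 42.

42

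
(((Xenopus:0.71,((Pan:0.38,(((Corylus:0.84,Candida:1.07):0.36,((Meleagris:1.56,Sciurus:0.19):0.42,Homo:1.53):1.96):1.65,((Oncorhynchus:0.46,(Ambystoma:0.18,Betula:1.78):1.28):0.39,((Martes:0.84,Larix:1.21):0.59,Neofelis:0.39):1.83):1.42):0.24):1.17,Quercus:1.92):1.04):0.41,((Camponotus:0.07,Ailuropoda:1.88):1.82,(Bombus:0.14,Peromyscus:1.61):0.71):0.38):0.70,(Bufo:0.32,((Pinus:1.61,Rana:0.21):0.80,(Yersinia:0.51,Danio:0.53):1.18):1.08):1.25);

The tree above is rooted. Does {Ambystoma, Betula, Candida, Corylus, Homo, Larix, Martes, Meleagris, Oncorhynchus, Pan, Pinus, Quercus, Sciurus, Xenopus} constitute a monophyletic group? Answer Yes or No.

The MRCA of the listed taxa is the root, so the smallest clade containing them is the whole tree.
That clade also contains Ailuropoda, Bombus, Bufo, Camponotus, Danio, Neofelis, Peromyscus, Rana, Yersinia, which are not in the proposed group, so the group is not monophyletic.

No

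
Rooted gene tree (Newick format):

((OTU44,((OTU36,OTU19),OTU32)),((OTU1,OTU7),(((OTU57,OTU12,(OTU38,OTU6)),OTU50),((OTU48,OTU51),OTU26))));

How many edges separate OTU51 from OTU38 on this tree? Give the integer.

The MRCA of OTU51 and OTU38 is the node subtending (((OTU57,OTU12,(OTU38,OTU6)),OTU50),((OTU48,OTU51),OTU26)).
From OTU51 up to that node: 3 branches. From OTU38 up to the same node: 4 branches. Total: 3 + 4 = 7.

7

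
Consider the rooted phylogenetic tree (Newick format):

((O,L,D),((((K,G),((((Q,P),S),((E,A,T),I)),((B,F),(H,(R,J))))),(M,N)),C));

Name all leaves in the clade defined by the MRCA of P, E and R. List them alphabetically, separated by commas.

A, B, E, F, H, I, J, P, Q, R, S, T

Tracing P: it sits inside (Q,P).
Tracing E: it sits inside (E,A,T).
Tracing R: it sits inside (R,J).
The smallest clade enclosing all 3 is ((((Q,P),S),((E,A,T),I)),((B,F),(H,(R,J)))); the answer is its 12 terminal taxa in alphabetical order.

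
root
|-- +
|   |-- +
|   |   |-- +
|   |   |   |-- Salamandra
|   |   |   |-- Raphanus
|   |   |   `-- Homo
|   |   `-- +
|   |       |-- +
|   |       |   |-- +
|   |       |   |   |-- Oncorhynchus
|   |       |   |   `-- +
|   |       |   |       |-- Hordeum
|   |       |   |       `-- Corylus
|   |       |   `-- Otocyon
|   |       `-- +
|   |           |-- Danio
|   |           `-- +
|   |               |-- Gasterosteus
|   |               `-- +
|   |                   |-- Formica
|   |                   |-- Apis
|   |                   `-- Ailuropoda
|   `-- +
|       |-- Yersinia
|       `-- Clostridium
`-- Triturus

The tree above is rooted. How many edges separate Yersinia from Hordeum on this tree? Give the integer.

8

The MRCA of Yersinia and Hordeum is the node subtending (((Salamandra,Raphanus,Homo),(((Oncorhynchus,(Hordeum,Corylus)),Otocyon),(Danio,(Gasterosteus,(Formica,Apis,Ailuropoda))))),(Yersinia,Clostridium)).
From Yersinia up to that node: 2 branches. From Hordeum up to the same node: 6 branches. Total: 2 + 6 = 8.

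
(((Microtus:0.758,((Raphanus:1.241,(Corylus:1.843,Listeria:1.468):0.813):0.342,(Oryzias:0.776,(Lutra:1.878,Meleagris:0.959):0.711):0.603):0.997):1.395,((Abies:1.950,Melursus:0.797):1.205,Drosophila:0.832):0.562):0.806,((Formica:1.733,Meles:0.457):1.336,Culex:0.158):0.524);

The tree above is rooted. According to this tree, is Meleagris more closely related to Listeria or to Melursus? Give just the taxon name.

Listeria

The MRCA of Meleagris and Listeria subtends ((Raphanus,(Corylus,Listeria)),(Oryzias,(Lutra,Meleagris))) (6 taxa).
The MRCA of Meleagris and Melursus subtends ((Microtus,((Raphanus,(Corylus,Listeria)),(Oryzias,(Lutra,Meleagris)))),((Abies,Melursus),Drosophila)) (10 taxa).
The first is nested inside the second, so Meleagris shares a more recent common ancestor with Listeria.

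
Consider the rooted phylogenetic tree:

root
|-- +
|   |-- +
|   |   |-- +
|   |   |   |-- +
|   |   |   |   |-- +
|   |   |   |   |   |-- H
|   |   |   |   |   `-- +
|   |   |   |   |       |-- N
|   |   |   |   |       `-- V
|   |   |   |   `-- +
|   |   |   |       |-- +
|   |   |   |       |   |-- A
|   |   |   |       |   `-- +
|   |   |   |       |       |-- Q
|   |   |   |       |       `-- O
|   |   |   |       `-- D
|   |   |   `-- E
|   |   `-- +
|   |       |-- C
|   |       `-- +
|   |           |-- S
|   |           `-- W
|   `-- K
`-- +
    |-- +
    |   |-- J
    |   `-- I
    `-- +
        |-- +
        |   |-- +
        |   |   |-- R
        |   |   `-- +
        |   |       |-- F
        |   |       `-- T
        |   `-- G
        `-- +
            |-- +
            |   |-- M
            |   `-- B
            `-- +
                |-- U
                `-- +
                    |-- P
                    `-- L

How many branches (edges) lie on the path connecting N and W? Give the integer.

8

The MRCA of N and W is the node subtending ((((H,(N,V)),((A,(Q,O)),D)),E),(C,(S,W))).
From N up to that node: 5 branches. From W up to the same node: 3 branches. Total: 5 + 3 = 8.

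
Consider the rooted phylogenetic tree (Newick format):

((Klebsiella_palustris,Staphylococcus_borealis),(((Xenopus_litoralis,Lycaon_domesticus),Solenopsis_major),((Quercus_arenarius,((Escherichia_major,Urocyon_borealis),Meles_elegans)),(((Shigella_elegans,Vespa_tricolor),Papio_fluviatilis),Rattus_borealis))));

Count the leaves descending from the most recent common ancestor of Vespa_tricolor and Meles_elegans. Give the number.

The MRCA of Vespa_tricolor and Meles_elegans is the node subtending ((Quercus_arenarius,((Escherichia_major,Urocyon_borealis),Meles_elegans)),(((Shigella_elegans,Vespa_tricolor),Papio_fluviatilis),Rattus_borealis)).
That clade contains 8 terminal taxa: Escherichia_major, Meles_elegans, Papio_fluviatilis, Quercus_arenarius, Rattus_borealis, Shigella_elegans, Urocyon_borealis, Vespa_tricolor.

8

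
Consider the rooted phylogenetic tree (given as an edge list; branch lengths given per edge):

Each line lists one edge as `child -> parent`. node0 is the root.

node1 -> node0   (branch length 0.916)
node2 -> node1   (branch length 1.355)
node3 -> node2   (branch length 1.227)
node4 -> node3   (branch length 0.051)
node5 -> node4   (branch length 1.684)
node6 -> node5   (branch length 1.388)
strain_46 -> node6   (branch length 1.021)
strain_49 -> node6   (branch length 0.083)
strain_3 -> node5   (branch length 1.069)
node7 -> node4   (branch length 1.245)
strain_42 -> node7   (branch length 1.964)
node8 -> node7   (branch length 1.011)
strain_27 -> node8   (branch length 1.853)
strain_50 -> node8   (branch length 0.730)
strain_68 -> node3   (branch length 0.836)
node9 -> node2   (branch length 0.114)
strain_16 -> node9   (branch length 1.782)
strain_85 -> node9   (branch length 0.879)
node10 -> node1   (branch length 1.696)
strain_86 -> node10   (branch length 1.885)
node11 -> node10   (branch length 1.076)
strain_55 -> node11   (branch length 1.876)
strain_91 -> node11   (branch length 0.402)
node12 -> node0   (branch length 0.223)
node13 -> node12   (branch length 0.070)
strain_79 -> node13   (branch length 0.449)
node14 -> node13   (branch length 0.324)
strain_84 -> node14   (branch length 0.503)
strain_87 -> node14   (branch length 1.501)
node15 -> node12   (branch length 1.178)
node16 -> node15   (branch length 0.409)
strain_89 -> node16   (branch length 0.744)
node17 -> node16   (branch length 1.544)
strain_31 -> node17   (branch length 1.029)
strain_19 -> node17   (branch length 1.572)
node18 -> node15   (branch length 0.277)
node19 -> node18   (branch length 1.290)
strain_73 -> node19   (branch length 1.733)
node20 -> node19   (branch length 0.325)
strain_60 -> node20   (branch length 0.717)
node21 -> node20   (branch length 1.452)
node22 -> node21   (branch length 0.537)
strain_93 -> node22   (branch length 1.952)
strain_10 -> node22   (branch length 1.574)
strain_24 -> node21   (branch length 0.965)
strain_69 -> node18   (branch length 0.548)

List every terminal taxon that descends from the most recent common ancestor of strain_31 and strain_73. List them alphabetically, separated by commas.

strain_10, strain_19, strain_24, strain_31, strain_60, strain_69, strain_73, strain_89, strain_93

Tracing strain_31: it sits inside (strain_31,strain_19).
Tracing strain_73: it sits inside (strain_73,(strain_60,((strain_93,strain_10),strain_24))).
The smallest clade enclosing both is ((strain_89,(strain_31,strain_19)),((strain_73,(strain_60,((strain_93,strain_10),strain_24))),strain_69)); the answer is its 9 terminal taxa in alphabetical order.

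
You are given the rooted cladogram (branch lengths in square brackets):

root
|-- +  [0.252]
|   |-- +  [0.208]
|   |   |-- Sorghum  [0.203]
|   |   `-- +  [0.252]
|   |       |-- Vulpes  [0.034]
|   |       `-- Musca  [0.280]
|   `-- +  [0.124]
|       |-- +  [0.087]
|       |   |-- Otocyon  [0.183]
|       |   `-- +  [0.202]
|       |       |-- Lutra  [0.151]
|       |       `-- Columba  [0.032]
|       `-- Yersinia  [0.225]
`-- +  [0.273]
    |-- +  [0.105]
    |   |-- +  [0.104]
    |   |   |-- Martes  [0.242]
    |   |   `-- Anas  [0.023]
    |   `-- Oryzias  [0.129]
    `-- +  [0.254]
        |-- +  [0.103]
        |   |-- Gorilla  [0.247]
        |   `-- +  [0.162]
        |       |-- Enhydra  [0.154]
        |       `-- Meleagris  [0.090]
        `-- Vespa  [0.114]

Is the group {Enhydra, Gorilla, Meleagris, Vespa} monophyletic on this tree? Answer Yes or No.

Yes

The most recent common ancestor of these taxa subtends ((Gorilla,(Enhydra,Meleagris)),Vespa).
That clade has exactly 4 tips — every listed taxon and nothing else — so the group is monophyletic.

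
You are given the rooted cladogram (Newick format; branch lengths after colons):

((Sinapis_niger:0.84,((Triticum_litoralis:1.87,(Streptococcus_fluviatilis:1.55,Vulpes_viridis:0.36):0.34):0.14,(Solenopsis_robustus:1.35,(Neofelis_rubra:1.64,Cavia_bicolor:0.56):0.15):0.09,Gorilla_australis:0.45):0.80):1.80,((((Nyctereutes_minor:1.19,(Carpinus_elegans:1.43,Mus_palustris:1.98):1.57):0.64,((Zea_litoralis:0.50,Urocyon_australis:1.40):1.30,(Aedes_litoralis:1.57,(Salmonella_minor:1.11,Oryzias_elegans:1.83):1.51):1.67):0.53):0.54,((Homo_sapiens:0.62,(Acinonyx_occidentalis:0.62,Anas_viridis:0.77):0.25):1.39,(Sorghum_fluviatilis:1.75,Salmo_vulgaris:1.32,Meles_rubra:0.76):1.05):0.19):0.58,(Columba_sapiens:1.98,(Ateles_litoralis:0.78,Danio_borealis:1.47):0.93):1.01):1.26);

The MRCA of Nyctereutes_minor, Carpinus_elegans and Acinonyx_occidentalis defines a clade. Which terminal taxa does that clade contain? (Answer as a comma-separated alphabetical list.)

Acinonyx_occidentalis, Aedes_litoralis, Anas_viridis, Carpinus_elegans, Homo_sapiens, Meles_rubra, Mus_palustris, Nyctereutes_minor, Oryzias_elegans, Salmo_vulgaris, Salmonella_minor, Sorghum_fluviatilis, Urocyon_australis, Zea_litoralis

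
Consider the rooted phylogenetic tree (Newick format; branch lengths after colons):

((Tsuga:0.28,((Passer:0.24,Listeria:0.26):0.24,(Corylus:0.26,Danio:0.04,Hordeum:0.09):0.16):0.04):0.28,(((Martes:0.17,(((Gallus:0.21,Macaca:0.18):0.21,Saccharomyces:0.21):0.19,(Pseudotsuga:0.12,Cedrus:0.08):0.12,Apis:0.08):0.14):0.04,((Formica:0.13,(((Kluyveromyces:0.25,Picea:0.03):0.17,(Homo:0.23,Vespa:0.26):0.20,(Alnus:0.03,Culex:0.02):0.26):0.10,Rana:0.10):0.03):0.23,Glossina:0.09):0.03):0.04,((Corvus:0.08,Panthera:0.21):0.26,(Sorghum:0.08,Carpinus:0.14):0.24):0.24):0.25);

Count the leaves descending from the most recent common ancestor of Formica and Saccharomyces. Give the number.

The MRCA of Formica and Saccharomyces is the node subtending ((Martes,(((Gallus,Macaca),Saccharomyces),(Pseudotsuga,Cedrus),Apis)),((Formica,(((Kluyveromyces,Picea),(Homo,Vespa),(Alnus,Culex)),Rana)),Glossina)).
That clade contains 16 terminal taxa: Alnus, Apis, Cedrus, Culex, Formica, Gallus, Glossina, Homo, Kluyveromyces, Macaca, Martes, Picea, Pseudotsuga, Rana, Saccharomyces, Vespa.

16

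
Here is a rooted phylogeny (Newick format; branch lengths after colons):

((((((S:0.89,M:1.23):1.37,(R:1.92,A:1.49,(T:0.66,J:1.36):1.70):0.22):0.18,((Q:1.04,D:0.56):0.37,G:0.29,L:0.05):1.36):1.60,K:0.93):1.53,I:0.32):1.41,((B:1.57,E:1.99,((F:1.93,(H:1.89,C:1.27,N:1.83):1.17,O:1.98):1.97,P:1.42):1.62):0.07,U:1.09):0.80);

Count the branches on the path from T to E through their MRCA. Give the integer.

10

The MRCA of T and E is the root of the tree.
From T up to that node: 7 branches. From E up to the same node: 3 branches. Total: 7 + 3 = 10.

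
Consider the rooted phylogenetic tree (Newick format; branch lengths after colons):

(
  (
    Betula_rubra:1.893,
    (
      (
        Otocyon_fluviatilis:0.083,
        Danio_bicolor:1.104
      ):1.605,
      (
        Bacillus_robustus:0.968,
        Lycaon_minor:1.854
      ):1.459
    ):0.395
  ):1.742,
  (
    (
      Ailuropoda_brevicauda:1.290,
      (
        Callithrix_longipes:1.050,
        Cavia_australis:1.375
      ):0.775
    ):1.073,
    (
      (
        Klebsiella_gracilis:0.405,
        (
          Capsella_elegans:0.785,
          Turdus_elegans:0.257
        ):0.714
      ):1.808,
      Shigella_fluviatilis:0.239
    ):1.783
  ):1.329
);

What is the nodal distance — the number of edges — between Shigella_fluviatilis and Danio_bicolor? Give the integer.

The MRCA of Shigella_fluviatilis and Danio_bicolor is the root of the tree.
From Shigella_fluviatilis up to that node: 3 branches. From Danio_bicolor up to the same node: 4 branches. Total: 3 + 4 = 7.

7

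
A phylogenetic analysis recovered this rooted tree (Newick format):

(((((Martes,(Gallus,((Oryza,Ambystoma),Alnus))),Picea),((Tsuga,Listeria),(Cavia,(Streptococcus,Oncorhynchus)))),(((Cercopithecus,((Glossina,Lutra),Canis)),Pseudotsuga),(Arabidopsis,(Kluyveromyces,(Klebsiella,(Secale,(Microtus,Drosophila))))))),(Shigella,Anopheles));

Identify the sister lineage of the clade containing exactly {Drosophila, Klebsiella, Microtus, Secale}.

Kluyveromyces

The clade containing exactly {Drosophila, Klebsiella, Microtus, Secale} attaches to the tree at the node subtending (Kluyveromyces,(Klebsiella,(Secale,(Microtus,Drosophila)))).
The other lineage descending from that same node — the sister group — is the single tip Kluyveromyces.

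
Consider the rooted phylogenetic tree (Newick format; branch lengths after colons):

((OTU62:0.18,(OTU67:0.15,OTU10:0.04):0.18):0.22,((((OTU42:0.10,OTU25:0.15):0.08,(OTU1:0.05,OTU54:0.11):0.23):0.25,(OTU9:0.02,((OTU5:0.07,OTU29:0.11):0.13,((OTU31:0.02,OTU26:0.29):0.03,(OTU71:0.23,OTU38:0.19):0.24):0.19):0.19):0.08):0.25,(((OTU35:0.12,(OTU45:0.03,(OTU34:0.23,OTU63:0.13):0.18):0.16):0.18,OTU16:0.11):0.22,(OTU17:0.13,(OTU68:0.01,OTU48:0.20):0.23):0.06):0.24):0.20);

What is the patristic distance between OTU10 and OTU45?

1.47

The path runs OTU10 → … → MRCA → … → OTU45; the MRCA is the root of the tree.
Branch lengths along that path: 0.04 + 0.18 + 0.22 + 0.20 + 0.24 + 0.22 + 0.18 + 0.16 + 0.03 = 1.47.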